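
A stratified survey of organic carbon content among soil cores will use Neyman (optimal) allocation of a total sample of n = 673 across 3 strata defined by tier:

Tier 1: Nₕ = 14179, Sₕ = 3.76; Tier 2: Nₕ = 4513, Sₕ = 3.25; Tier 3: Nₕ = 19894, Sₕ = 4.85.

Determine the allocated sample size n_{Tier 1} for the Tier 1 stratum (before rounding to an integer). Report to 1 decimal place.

Neyman allocation: nₕ = n·NₕSₕ / Σⱼ NⱼSⱼ.
Σ NⱼSⱼ = 14179·3.76 + 4513·3.25 + 19894·4.85 = 164466.19.
n_{Tier 1} = 673·14179·3.76 / 164466.19 = 218.2.

218.2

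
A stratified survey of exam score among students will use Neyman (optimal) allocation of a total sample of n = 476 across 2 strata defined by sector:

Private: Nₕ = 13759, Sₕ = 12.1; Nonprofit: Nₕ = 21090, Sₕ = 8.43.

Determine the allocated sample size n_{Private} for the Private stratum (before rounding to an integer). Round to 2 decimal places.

230.18

Neyman allocation: nₕ = n·NₕSₕ / Σⱼ NⱼSⱼ.
Σ NⱼSⱼ = 13759·12.1 + 21090·8.43 = 344272.6.
n_{Private} = 476·13759·12.1 / 344272.6 = 230.18.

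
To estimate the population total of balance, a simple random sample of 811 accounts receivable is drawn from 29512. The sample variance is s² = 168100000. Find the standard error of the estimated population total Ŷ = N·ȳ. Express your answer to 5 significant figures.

Var(Ŷ) = N²·Var(ȳ) = N²·(1 − n/N)·s²/n.
f = 811/29512 = 0.02748035; Var(ȳ) = 0.97251965·168100000/811 = 201578.98.
Var(Ŷ) = 29512² · 201578.98 = 1.7556685 × 10^14.
SE(Ŷ) = √(1.7556685 × 10^14) = 1.3250 × 10^7.

1.3250 × 10^7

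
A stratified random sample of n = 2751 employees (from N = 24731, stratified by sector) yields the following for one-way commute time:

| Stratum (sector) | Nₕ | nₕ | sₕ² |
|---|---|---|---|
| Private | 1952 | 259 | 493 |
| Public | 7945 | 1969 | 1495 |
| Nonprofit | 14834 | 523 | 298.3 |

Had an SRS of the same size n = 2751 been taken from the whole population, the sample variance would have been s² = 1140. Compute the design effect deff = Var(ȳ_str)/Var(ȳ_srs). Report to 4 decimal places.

Var(ȳ_str) = Σ Wₕ²(1−fₕ)sₕ²/nₕ with Wₕ = Nₕ/24731:
  Private: (1952/24731)²·(1−259/1952)·493/259 = 0.010284912
  Public: (7945/24731)²·(1−1969/7945)·1495/1969 = 0.058940879
  Nonprofit: (14834/24731)²·(1−523/14834)·298.3/523 = 0.19796867
  → Var(ȳ_str) = 0.26719446.
Var(ȳ_srs) = (1 − 2751/24731)·1140/2751 = 0.36829877.
deff = 0.26719446 / 0.36829877 = 0.7255.

0.7255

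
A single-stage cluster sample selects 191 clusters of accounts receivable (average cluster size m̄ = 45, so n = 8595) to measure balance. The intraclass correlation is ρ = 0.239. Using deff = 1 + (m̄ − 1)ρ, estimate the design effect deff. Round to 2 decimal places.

11.52

deff = 1 + (45 − 1)·0.239 = 1 + 10.516 = 11.516.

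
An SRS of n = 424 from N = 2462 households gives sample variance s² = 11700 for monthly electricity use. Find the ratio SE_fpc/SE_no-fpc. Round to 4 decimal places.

0.9098

f = n/N = 424/2462 = 0.17221771.
SE_no-fpc = √(s²/n) = 5.2530315; SE_fpc = √((1−f)s²/n) = 4.7793416.
Ratio = √(1−f) = 0.90982542.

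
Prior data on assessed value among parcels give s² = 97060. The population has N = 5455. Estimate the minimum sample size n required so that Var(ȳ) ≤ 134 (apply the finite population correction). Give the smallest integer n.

640

Without fpc, n₀ = s²/D = 97060/134 = 724.3284.
With fpc, (1 − n/N)·s²/n ≤ D requires n ≥ n₀/(1 + n₀/N) = 724.3284/(1 + 724.3284/5455) = 639.4241.
Rounding up, n = 640.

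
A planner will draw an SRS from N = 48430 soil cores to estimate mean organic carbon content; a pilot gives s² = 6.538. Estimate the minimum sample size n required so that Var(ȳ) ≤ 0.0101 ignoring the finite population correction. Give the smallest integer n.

648

Without fpc, n₀ = s²/D = 6.538/0.0101 = 647.3267.
Rounding up, n = 648.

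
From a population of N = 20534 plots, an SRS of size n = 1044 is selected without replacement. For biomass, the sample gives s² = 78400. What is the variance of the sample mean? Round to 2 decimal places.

71.28

Under SRS without replacement, Var(ȳ) = (1 − f)·s²/n with f = n/N = 1044/20534 = 0.05084251.
Var(ȳ) = (1 − 0.05084251)·78400/1044 = 0.94915749·75.095785 = 71.277728.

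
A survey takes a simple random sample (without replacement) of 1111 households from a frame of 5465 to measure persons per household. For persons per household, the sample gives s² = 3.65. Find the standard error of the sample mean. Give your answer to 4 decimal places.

0.0512

Under SRS without replacement, Var(ȳ) = (1 − f)·s²/n with f = n/N = 1111/5465 = 0.20329369.
Var(ȳ) = (1 − 0.20329369)·3.65/1111 = 0.79670631·0.0032853285 = 0.002617442.
SE(ȳ) = √(0.002617442) = 0.0512.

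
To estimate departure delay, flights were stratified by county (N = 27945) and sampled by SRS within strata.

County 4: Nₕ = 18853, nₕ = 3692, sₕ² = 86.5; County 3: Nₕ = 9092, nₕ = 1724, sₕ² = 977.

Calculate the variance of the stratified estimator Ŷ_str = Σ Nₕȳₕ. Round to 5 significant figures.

4.4660 × 10^7

Var(Ŷ_str) = Σₕ Nₕ²(1 − fₕ)sₕ²/nₕ.
County 4: 18853²·(1 − 3692/18853)·86.5/3692 = 6.6967291 × 10^6.
County 3: 9092²·(1 − 1724/9092)·977/1724 = 3.7963509 × 10^7.
Sum = 4.4660238 × 10^7.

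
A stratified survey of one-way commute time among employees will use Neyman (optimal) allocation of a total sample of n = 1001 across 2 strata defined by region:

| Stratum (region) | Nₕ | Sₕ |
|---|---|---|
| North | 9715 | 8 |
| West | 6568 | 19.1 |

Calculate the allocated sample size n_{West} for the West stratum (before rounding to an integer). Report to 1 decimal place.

Neyman allocation: nₕ = n·NₕSₕ / Σⱼ NⱼSⱼ.
Σ NⱼSⱼ = 9715·8 + 6568·19.1 = 203168.8.
n_{West} = 1001·6568·19.1 / 203168.8 = 618.1.

618.1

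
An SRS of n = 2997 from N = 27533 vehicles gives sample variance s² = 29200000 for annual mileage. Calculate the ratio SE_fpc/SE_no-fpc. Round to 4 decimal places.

f = n/N = 2997/27533 = 0.10885120.
SE_no-fpc = √(s²/n) = 98.707023; SE_fpc = √((1−f)s²/n) = 93.180099.
Ratio = √(1−f) = 0.94400678.

0.9440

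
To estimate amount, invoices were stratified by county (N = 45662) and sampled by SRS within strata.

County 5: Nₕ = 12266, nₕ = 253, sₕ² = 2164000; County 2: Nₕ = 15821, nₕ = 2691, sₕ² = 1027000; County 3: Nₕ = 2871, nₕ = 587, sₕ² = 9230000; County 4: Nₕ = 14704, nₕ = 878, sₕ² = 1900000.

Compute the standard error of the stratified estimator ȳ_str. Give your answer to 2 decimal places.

30.05

Var(ȳ_str) = Σₕ Wₕ²(1 − fₕ)sₕ²/nₕ with Wₕ = Nₕ/N, N = 45662.
County 5: Wₕ = 0.26862599; term = 0.26862599²·(1 − 0.02062612)·2164000/253 = 604.47913.
County 2: Wₕ = 0.34648066; term = 0.34648066²·(1 − 0.17009039)·1027000/2691 = 38.022927.
County 3: Wₕ = 0.06287504; term = 0.06287504²·(1 − 0.20445838)·9230000/587 = 49.451906.
County 4: Wₕ = 0.32201831; term = 0.32201831²·(1 − 0.05971164)·1900000/878 = 210.99943.
Sum = 902.95339.
SE = √(902.95339) = 30.05.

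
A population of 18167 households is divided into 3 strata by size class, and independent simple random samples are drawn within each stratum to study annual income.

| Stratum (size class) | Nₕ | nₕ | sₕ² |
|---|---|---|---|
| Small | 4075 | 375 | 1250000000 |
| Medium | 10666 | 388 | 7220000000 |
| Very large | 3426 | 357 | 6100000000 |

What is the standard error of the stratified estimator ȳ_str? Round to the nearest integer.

2622

Var(ȳ_str) = Σₕ Wₕ²(1 − fₕ)sₕ²/nₕ with Wₕ = Nₕ/N, N = 18167.
Small: Wₕ = 0.22430781; term = 0.22430781²·(1 − 0.09202454)·1250000000/375 = 152279.57.
Medium: Wₕ = 0.58710849; term = 0.58710849²·(1 − 0.03637727)·7220000000/388 = 6.1808646 × 10^6.
Very large: Wₕ = 0.18858370; term = 0.18858370²·(1 − 0.10420315)·6100000000/357 = 544351.51.
Sum = 6.8774957 × 10^6.
SE = √(6.8774957 × 10^6) = 2622.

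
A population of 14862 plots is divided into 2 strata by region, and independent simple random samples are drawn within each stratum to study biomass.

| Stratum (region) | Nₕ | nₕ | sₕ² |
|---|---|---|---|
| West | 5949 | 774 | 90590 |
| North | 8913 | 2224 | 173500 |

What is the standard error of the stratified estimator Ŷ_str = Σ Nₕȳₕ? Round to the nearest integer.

90853

Var(Ŷ_str) = Σₕ Nₕ²(1 − fₕ)sₕ²/nₕ.
West: 5949²·(1 − 774/5949)·90590/774 = 3.6032436 × 10^9.
North: 8913²·(1 − 2224/8913)·173500/2224 = 4.651037 × 10^9.
Sum = 8.2542806 × 10^9.
SE = √(8.2542806 × 10^9) = 90853.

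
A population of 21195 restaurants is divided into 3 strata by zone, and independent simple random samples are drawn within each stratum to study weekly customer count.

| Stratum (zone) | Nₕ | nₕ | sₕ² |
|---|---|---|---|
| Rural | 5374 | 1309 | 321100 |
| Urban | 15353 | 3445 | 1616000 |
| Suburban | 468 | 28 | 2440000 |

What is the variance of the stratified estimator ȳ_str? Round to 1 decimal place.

242.8

Var(ȳ_str) = Σₕ Wₕ²(1 − fₕ)sₕ²/nₕ with Wₕ = Nₕ/N, N = 21195.
Rural: Wₕ = 0.25355037; term = 0.25355037²·(1 − 0.24358020)·321100/1309 = 11.92867.
Urban: Wₕ = 0.72436895; term = 0.72436895²·(1 − 0.22438611)·1616000/3445 = 190.90503.
Suburban: Wₕ = 0.02208068; term = 0.02208068²·(1 − 0.05982906)·2440000/28 = 39.945097.
Sum = 242.7788.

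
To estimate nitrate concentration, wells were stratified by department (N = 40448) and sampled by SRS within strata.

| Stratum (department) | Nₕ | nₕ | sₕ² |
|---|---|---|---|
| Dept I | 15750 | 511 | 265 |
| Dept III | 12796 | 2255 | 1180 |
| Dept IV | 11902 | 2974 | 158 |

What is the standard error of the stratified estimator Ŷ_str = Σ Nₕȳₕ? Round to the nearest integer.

Var(Ŷ_str) = Σₕ Nₕ²(1 − fₕ)sₕ²/nₕ.
Dept I: 15750²·(1 − 511/15750)·265/511 = 1.2446923 × 10^8.
Dept III: 12796²·(1 − 2255/12796)·1180/2255 = 7.0581601 × 10^7.
Dept IV: 11902²·(1 − 2974/11902)·158/2974 = 5.6453419 × 10^6.
Sum = 2.0069617 × 10^8.
SE = √(2.0069617 × 10^8) = 14167.

14167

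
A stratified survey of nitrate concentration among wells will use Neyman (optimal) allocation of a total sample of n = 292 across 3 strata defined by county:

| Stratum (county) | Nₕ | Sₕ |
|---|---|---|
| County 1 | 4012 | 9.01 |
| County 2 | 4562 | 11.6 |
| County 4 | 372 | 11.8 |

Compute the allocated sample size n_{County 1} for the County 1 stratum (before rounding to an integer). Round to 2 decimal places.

112.94

Neyman allocation: nₕ = n·NₕSₕ / Σⱼ NⱼSⱼ.
Σ NⱼSⱼ = 4012·9.01 + 4562·11.6 + 372·11.8 = 93456.92.
n_{County 1} = 292·4012·9.01 / 93456.92 = 112.94.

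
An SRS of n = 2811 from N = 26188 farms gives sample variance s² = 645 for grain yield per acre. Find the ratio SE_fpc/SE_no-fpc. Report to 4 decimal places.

f = n/N = 2811/26188 = 0.10733924.
SE_no-fpc = √(s²/n) = 0.47901535; SE_fpc = √((1−f)s²/n) = 0.45257718.
Ratio = √(1−f) = 0.94480726.

0.9448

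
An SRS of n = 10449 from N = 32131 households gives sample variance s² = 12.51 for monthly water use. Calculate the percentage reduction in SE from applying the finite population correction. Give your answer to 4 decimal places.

17.8538

f = n/N = 10449/32131 = 0.32519996.
SE_no-fpc = √(s²/n) = 0.03460121; SE_fpc = √((1−f)s²/n) = 0.028423584.
Ratio = √(1−f) = 0.82146213. Reduction = 100·(1 − 0.82146213) = 17.8538%.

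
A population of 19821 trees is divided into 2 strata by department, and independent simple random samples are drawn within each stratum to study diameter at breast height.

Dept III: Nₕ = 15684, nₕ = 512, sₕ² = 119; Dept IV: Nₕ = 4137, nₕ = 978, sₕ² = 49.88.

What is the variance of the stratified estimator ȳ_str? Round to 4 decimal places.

0.1425

Var(ȳ_str) = Σₕ Wₕ²(1 − fₕ)sₕ²/nₕ with Wₕ = Nₕ/N, N = 19821.
Dept III: Wₕ = 0.79128197; term = 0.79128197²·(1 − 0.03264473)·119/512 = 0.140775.
Dept IV: Wₕ = 0.20871803; term = 0.20871803²·(1 − 0.23640319)·49.88/978 = 0.0016965693.
Sum = 0.14247157.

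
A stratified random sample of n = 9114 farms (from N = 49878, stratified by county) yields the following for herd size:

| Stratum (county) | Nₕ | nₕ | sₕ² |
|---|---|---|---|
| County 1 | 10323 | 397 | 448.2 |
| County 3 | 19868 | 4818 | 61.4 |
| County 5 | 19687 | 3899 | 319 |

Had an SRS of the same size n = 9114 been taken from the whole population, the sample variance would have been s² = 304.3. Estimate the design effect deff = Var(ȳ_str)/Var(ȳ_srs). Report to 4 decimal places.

Var(ȳ_str) = Σ Wₕ²(1−fₕ)sₕ²/nₕ with Wₕ = Nₕ/49878:
  County 1: (10323/49878)²·(1−397/10323)·448.2/397 = 0.046498986
  County 3: (19868/49878)²·(1−4818/19868)·61.4/4818 = 0.0015317016
  County 5: (19687/49878)²·(1−3899/19687)·319/3899 = 0.010221769
  → Var(ȳ_str) = 0.058252457.
Var(ȳ_srs) = (1 − 9114/49878)·304.3/9114 = 0.027287308.
deff = 0.058252457 / 0.027287308 = 2.1348.

2.1348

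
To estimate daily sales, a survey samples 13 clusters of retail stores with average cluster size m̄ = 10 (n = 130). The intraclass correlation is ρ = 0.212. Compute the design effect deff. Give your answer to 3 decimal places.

2.908

deff = 1 + (10 − 1)·0.212 = 1 + 1.908 = 2.908.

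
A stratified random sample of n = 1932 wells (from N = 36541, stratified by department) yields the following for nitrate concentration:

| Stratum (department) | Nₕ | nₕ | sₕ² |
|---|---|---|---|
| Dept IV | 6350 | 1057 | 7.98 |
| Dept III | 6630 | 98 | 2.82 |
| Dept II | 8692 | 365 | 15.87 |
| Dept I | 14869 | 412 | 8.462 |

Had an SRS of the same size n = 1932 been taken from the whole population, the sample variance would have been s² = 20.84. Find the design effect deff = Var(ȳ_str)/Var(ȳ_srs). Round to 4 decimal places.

0.6643

Var(ȳ_str) = Σ Wₕ²(1−fₕ)sₕ²/nₕ with Wₕ = Nₕ/36541:
  Dept IV: (6350/36541)²·(1−1057/6350)·7.98/1057 = 1.9003897 × 10^-4
  Dept III: (6630/36541)²·(1−98/6630)·2.82/98 = 9.3330132 × 10^-4
  Dept II: (8692/36541)²·(1−365/8692)·15.87/365 = 0.0023568475
  Dept I: (14869/36541)²·(1−412/14869)·8.462/412 = 0.0033065485
  → Var(ȳ_str) = 0.0067867363.
Var(ȳ_srs) = (1 − 1932/36541)·20.84/1932 = 0.010216431.
deff = 0.0067867363 / 0.010216431 = 0.6643.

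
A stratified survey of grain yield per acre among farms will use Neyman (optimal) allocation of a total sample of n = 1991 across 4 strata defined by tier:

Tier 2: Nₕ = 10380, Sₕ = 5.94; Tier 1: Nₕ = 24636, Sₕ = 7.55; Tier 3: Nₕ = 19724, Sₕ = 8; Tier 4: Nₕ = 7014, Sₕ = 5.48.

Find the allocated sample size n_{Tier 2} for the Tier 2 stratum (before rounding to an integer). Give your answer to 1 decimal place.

276.6

Neyman allocation: nₕ = n·NₕSₕ / Σⱼ NⱼSⱼ.
Σ NⱼSⱼ = 10380·5.94 + 24636·7.55 + 19724·8 + 7014·5.48 = 443887.72.
n_{Tier 2} = 1991·10380·5.94 / 443887.72 = 276.6.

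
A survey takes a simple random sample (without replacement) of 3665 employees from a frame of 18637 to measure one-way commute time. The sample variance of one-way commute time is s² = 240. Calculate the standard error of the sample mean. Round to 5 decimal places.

Under SRS without replacement, Var(ȳ) = (1 − f)·s²/n with f = n/N = 3665/18637 = 0.19665182.
Var(ȳ) = (1 − 0.19665182)·240/3665 = 0.80334818·0.065484311 = 0.052606702.
SE(ȳ) = √(0.052606702) = 0.22936.

0.22936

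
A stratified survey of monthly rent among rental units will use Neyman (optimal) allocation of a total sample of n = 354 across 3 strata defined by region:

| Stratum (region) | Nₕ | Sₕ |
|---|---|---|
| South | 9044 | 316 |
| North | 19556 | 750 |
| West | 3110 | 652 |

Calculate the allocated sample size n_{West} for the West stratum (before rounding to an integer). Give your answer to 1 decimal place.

Neyman allocation: nₕ = n·NₕSₕ / Σⱼ NⱼSⱼ.
Σ NⱼSⱼ = 9044·316 + 19556·750 + 3110·652 = 1.9552624 × 10^7.
n_{West} = 354·3110·652 / (1.9552624 × 10^7) = 36.7.

36.7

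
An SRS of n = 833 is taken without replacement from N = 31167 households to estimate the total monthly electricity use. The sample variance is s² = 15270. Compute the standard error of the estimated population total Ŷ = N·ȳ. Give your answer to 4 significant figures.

131600

Var(Ŷ) = N²·Var(ȳ) = N²·(1 − n/N)·s²/n.
f = 833/31167 = 0.02672699; Var(ȳ) = 0.97327301·15270/833 = 17.841391.
Var(Ŷ) = 31167² · 17.841391 = 1.7330804 × 10^10.
SE(Ŷ) = √(1.7330804 × 10^10) = 131600.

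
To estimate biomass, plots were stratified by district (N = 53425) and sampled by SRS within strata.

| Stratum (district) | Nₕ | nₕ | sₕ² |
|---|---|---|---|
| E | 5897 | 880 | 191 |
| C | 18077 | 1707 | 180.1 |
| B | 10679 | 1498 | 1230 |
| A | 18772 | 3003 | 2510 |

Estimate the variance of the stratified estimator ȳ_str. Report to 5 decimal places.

0.12808

Var(ȳ_str) = Σₕ Wₕ²(1 − fₕ)sₕ²/nₕ with Wₕ = Nₕ/N, N = 53425.
E: Wₕ = 0.11037904; term = 0.11037904²·(1 − 0.14922842)·191/880 = 0.0022497635.
C: Wₕ = 0.33836219; term = 0.33836219²·(1 − 0.09442939)·180.1/1707 = 0.010938711.
B: Wₕ = 0.19988769; term = 0.19988769²·(1 − 0.14027531)·1230/1498 = 0.028204916.
A: Wₕ = 0.35137108; term = 0.35137108²·(1 − 0.15997230)·2510/3003 = 0.086685015.
Sum = 0.12807841.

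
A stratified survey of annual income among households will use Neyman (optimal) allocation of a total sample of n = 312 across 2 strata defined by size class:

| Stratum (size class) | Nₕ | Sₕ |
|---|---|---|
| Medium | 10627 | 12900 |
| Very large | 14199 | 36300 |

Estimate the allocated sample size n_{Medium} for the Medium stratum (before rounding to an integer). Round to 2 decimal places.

Neyman allocation: nₕ = n·NₕSₕ / Σⱼ NⱼSⱼ.
Σ NⱼSⱼ = 10627·12900 + 14199·36300 = 6.52512 × 10^8.
n_{Medium} = 312·10627·12900 / (6.52512 × 10^8) = 65.55.

65.55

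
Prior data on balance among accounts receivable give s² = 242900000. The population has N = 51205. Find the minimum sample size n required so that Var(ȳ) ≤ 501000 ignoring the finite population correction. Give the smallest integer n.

Without fpc, n₀ = s²/D = 242900000/501000 = 484.8303.
Rounding up, n = 485.

485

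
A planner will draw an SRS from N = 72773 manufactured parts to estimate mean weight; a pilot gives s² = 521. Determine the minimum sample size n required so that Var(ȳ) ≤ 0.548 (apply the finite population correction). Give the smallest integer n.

Without fpc, n₀ = s²/D = 521/0.548 = 950.7299.
With fpc, (1 − n/N)·s²/n ≤ D requires n ≥ n₀/(1 + n₀/N) = 950.7299/(1 + 950.7299/72773) = 938.4694.
Rounding up, n = 939.

939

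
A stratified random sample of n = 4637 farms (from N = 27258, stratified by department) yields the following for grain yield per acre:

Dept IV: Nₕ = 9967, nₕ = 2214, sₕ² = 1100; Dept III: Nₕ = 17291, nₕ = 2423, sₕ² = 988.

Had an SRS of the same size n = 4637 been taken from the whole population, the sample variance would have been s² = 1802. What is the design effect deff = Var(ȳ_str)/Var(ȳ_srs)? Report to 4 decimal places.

0.5977

Var(ȳ_str) = Σ Wₕ²(1−fₕ)sₕ²/nₕ with Wₕ = Nₕ/27258:
  Dept IV: (9967/27258)²·(1−2214/9967)·1100/2214 = 0.051672722
  Dept III: (17291/27258)²·(1−2423/17291)·988/2423 = 0.1410874
  → Var(ȳ_str) = 0.19276012.
Var(ȳ_srs) = (1 − 4637/27258)·1802/4637 = 0.3225043.
deff = 0.19276012 / 0.3225043 = 0.5977.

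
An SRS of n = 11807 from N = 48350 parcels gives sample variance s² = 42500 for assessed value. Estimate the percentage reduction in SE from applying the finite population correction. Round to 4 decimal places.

13.0632

f = n/N = 11807/48350 = 0.24419855.
SE_no-fpc = √(s²/n) = 1.8972505; SE_fpc = √((1−f)s²/n) = 1.6494097.
Ratio = √(1−f) = 0.86936842. Reduction = 100·(1 − 0.86936842) = 13.0632%.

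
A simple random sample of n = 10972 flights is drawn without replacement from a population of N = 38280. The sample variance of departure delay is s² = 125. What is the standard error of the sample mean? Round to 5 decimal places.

Under SRS without replacement, Var(ȳ) = (1 − f)·s²/n with f = n/N = 10972/38280 = 0.28662487.
Var(ȳ) = (1 − 0.28662487)·125/10972 = 0.71337513·0.011392636 = 0.0081272231.
SE(ȳ) = √(0.0081272231) = 0.09015.

0.09015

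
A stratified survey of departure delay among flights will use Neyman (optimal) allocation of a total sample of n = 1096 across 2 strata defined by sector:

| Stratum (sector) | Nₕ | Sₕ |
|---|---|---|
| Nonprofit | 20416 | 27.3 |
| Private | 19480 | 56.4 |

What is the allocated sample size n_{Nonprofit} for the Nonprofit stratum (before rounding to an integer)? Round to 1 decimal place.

368.9

Neyman allocation: nₕ = n·NₕSₕ / Σⱼ NⱼSⱼ.
Σ NⱼSⱼ = 20416·27.3 + 19480·56.4 = 1.6560288 × 10^6.
n_{Nonprofit} = 1096·20416·27.3 / (1.6560288 × 10^6) = 368.9.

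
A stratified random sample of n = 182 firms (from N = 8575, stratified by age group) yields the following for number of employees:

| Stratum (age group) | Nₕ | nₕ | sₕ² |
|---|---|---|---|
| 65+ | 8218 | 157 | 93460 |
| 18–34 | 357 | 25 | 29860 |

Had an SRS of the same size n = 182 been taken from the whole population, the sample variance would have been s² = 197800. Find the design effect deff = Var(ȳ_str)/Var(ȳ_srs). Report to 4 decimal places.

0.5060

Var(ȳ_str) = Σ Wₕ²(1−fₕ)sₕ²/nₕ with Wₕ = Nₕ/8575:
  65+: (8218/8575)²·(1−157/8218)·93460/157 = 536.30633
  18–34: (357/8575)²·(1−25/357)·29860/25 = 1.9252531
  → Var(ȳ_str) = 538.23158.
Var(ȳ_srs) = (1 − 182/8575)·197800/182 = 1063.7461.
deff = 538.23158 / 1063.7461 = 0.5060.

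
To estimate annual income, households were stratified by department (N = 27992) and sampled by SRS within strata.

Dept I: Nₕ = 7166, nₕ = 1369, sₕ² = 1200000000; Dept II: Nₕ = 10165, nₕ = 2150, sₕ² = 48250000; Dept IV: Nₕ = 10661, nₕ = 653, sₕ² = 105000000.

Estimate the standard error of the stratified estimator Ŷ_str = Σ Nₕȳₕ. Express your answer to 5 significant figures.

7.4430 × 10^6

Var(Ŷ_str) = Σₕ Nₕ²(1 − fₕ)sₕ²/nₕ.
Dept I: 7166²·(1 − 1369/7166)·1200000000/1369 = 3.6413121 × 10^13.
Dept II: 10165²·(1 − 2150/10165)·48250000/2150 = 1.8283939 × 10^12.
Dept IV: 10661²·(1 − 653/10661)·105000000/653 = 1.715621 × 10^13.
Sum = 5.5397725 × 10^13.
SE = √(5.5397725 × 10^13) = 7.4430 × 10^6.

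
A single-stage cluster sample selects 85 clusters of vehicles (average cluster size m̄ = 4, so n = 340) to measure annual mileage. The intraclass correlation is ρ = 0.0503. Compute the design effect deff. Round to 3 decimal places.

1.151

deff = 1 + (4 − 1)·0.0503 = 1 + 0.1509 = 1.1509.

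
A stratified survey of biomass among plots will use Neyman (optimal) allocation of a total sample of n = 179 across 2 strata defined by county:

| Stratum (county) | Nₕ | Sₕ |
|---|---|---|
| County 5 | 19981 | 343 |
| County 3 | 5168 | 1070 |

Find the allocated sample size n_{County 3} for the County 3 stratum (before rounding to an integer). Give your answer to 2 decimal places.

Neyman allocation: nₕ = n·NₕSₕ / Σⱼ NⱼSⱼ.
Σ NⱼSⱼ = 19981·343 + 5168·1070 = 1.2383243 × 10^7.
n_{County 3} = 179·5168·1070 / (1.2383243 × 10^7) = 79.93.

79.93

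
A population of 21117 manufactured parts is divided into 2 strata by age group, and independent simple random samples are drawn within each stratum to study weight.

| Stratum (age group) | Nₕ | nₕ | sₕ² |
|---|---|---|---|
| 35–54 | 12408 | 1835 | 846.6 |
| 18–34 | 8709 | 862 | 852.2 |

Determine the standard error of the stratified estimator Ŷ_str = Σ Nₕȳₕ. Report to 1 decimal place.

11317.6

Var(Ŷ_str) = Σₕ Nₕ²(1 − fₕ)sₕ²/nₕ.
35–54: 12408²·(1 − 1835/12408)·846.6/1835 = 6.0526033 × 10^7.
18–34: 8709²·(1 − 862/8709)·852.2/862 = 6.7562577 × 10^7.
Sum = 1.2808861 × 10^8.
SE = √(1.2808861 × 10^8) = 11317.6.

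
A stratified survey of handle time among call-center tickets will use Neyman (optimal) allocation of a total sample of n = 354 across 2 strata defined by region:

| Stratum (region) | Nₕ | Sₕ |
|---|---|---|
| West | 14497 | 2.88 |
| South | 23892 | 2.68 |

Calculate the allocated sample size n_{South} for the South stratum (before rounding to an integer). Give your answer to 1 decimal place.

Neyman allocation: nₕ = n·NₕSₕ / Σⱼ NⱼSⱼ.
Σ NⱼSⱼ = 14497·2.88 + 23892·2.68 = 105781.92.
n_{South} = 354·23892·2.68 / 105781.92 = 214.3.

214.3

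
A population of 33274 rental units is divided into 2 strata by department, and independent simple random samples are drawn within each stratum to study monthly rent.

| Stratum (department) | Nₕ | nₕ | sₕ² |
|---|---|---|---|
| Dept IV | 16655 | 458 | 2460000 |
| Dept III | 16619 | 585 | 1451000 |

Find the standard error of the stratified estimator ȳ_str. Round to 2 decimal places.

43.65

Var(ȳ_str) = Σₕ Wₕ²(1 − fₕ)sₕ²/nₕ with Wₕ = Nₕ/N, N = 33274.
Dept IV: Wₕ = 0.50054096; term = 0.50054096²·(1 − 0.02749925)·2460000/458 = 1308.6961.
Dept III: Wₕ = 0.49945904; term = 0.49945904²·(1 − 0.03520067)·1451000/585 = 596.9642.
Sum = 1905.6603.
SE = √(1905.6603) = 43.65.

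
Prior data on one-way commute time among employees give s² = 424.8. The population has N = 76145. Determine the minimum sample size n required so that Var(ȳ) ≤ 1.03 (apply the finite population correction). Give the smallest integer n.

411

Without fpc, n₀ = s²/D = 424.8/1.03 = 412.4272.
With fpc, (1 − n/N)·s²/n ≤ D requires n ≥ n₀/(1 + n₀/N) = 412.4272/(1 + 412.4272/76145) = 410.2054.
Rounding up, n = 411.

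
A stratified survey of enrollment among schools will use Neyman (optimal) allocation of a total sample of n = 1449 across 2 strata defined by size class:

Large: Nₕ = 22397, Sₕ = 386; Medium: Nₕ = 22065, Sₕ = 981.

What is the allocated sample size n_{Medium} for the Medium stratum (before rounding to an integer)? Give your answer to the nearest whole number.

1035

Neyman allocation: nₕ = n·NₕSₕ / Σⱼ NⱼSⱼ.
Σ NⱼSⱼ = 22397·386 + 22065·981 = 3.0291007 × 10^7.
n_{Medium} = 1449·22065·981 / (3.0291007 × 10^7) = 1035.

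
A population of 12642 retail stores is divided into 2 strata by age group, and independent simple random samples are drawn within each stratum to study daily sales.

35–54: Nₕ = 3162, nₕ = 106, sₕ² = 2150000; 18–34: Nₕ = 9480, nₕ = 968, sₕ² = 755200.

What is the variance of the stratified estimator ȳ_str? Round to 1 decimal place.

Var(ȳ_str) = Σₕ Wₕ²(1 − fₕ)sₕ²/nₕ with Wₕ = Nₕ/N, N = 12642.
35–54: Wₕ = 0.25011865; term = 0.25011865²·(1 − 0.03352309)·2150000/106 = 1226.3551.
18–34: Wₕ = 0.74988135; term = 0.74988135²·(1 − 0.10210970)·755200/968 = 393.90818.
Sum = 1620.2633.

1620.3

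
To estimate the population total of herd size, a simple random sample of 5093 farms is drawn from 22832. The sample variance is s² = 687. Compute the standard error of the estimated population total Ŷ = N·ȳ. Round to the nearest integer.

Var(Ŷ) = N²·Var(ȳ) = N²·(1 − n/N)·s²/n.
f = 5093/22832 = 0.22306412; Var(ȳ) = 0.77693588·687/5093 = 0.10480168.
Var(Ŷ) = 22832² · 0.10480168 = 5.4633139 × 10^7.
SE(Ŷ) = √(5.4633139 × 10^7) = 7391.

7391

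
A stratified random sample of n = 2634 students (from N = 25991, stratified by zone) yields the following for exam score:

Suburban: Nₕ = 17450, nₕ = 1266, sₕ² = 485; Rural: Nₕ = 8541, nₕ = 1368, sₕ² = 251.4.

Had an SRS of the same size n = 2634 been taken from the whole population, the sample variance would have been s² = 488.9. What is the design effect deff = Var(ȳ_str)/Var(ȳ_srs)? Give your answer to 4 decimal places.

1.0601

Var(ȳ_str) = Σ Wₕ²(1−fₕ)sₕ²/nₕ with Wₕ = Nₕ/25991:
  Suburban: (17450/25991)²·(1−1266/17450)·485/1266 = 0.16015605
  Rural: (8541/25991)²·(1−1368/8541)·251.4/1368 = 0.016666436
  → Var(ȳ_str) = 0.17682249.
Var(ȳ_srs) = (1 − 2634/25991)·488.9/2634 = 0.16680088.
deff = 0.17682249 / 0.16680088 = 1.0601.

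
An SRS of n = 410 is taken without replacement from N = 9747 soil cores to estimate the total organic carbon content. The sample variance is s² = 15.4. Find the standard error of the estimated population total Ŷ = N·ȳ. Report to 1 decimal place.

1848.9

Var(Ŷ) = N²·Var(ȳ) = N²·(1 − n/N)·s²/n.
f = 410/9747 = 0.04206422; Var(ȳ) = 0.95793578·15.4/410 = 0.035981002.
Var(Ŷ) = 9747² · 0.035981002 = 3.4183394 × 10^6.
SE(Ŷ) = √(3.4183394 × 10^6) = 1848.9.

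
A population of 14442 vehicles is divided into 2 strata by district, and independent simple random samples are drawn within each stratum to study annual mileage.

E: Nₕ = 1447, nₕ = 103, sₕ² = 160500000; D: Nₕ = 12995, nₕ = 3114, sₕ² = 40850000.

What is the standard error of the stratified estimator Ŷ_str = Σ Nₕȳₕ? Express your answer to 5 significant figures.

Var(Ŷ_str) = Σₕ Nₕ²(1 − fₕ)sₕ²/nₕ.
E: 1447²·(1 − 103/1447)·160500000/103 = 3.0304395 × 10^12.
D: 12995²·(1 − 3114/12995)·40850000/3114 = 1.684421 × 10^12.
Sum = 4.7148605 × 10^12.
SE = √(4.7148605 × 10^12) = 2.1714 × 10^6.

2.1714 × 10^6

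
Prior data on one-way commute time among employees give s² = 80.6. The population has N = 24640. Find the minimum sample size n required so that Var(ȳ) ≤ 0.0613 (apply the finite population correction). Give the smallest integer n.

Without fpc, n₀ = s²/D = 80.6/0.0613 = 1314.8450.
With fpc, (1 − n/N)·s²/n ≤ D requires n ≥ n₀/(1 + n₀/N) = 1314.8450/(1 + 1314.8450/24640) = 1248.2363.
Rounding up, n = 1249.

1249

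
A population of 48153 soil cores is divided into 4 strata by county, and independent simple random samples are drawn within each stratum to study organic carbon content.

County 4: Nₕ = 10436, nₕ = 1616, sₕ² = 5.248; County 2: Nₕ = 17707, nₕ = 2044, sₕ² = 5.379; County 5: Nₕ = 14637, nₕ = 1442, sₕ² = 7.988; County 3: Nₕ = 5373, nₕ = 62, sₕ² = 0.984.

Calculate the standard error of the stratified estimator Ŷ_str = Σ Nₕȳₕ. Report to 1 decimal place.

1597.4

Var(Ŷ_str) = Σₕ Nₕ²(1 − fₕ)sₕ²/nₕ.
County 4: 10436²·(1 − 1616/10436)·5.248/1616 = 298920.1.
County 2: 17707²·(1 − 2044/17707)·5.379/2044 = 729861.72.
County 5: 14637²·(1 − 1442/14637)·7.988/1442 = 1.069878 × 10^6.
County 3: 5373²·(1 − 62/5373)·0.984/62 = 452893.98.
Sum = 2.5515538 × 10^6.
SE = √(2.5515538 × 10^6) = 1597.4.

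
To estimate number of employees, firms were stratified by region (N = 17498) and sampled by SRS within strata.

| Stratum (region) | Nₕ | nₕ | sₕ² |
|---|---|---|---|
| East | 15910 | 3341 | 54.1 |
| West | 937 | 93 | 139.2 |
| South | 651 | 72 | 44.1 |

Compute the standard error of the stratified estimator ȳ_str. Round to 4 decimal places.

Var(ȳ_str) = Σₕ Wₕ²(1 − fₕ)sₕ²/nₕ with Wₕ = Nₕ/N, N = 17498.
East: Wₕ = 0.90924677; term = 0.90924677²·(1 − 0.20999371)·54.1/3341 = 0.01057584.
West: Wₕ = 0.05354898; term = 0.05354898²·(1 − 0.09925293)·139.2/93 = 0.0038659969.
South: Wₕ = 0.03720425; term = 0.03720425²·(1 − 0.11059908)·44.1/72 = 7.5403034 × 10^-4.
Sum = 0.015195867.
SE = √(0.015195867) = 0.1233.

0.1233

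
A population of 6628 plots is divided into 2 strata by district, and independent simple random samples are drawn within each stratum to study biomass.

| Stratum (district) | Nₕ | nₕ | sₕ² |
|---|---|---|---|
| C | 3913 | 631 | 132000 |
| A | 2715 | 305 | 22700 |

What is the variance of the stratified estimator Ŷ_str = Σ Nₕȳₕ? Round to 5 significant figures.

Var(Ŷ_str) = Σₕ Nₕ²(1 − fₕ)sₕ²/nₕ.
C: 3913²·(1 − 631/3913)·132000/631 = 2.6865381 × 10^9.
A: 2715²·(1 − 305/2715)·22700/305 = 4.8698198 × 10^8.
Sum = 3.1735201 × 10^9.

3.1735 × 10^9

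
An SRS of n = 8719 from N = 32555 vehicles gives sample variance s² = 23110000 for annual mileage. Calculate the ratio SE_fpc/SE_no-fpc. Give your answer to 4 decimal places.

f = n/N = 8719/32555 = 0.26782368.
SE_no-fpc = √(s²/n) = 51.48333; SE_fpc = √((1−f)s²/n) = 44.052897.
Ratio = √(1−f) = 0.85567302.

0.8557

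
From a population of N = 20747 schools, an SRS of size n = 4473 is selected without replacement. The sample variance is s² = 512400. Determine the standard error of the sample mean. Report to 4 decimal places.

9.4793

Under SRS without replacement, Var(ȳ) = (1 − f)·s²/n with f = n/N = 4473/20747 = 0.21559744.
Var(ȳ) = (1 − 0.21559744)·512400/4473 = 0.78440256·114.55399 = 89.856444.
SE(ȳ) = √(89.856444) = 9.4793.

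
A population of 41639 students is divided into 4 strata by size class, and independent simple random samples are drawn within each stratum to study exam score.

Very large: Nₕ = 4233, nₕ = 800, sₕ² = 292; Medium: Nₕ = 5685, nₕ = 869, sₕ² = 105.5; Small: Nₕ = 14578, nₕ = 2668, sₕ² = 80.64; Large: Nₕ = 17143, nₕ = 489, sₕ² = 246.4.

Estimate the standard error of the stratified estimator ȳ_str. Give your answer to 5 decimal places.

0.30162

Var(ȳ_str) = Σₕ Wₕ²(1 − fₕ)sₕ²/nₕ with Wₕ = Nₕ/N, N = 41639.
Very large: Wₕ = 0.10165950; term = 0.10165950²·(1 − 0.18899126)·292/800 = 0.0030592457.
Medium: Wₕ = 0.13653066; term = 0.13653066²·(1 − 0.15285840)·105.5/869 = 0.0019171189.
Small: Wₕ = 0.35010447; term = 0.35010447²·(1 − 0.18301550)·80.64/2668 = 0.003026731.
Large: Wₕ = 0.41170537; term = 0.41170537²·(1 − 0.02852476)·246.4/489 = 0.082972972.
Sum = 0.090976068.
SE = √(0.090976068) = 0.30162.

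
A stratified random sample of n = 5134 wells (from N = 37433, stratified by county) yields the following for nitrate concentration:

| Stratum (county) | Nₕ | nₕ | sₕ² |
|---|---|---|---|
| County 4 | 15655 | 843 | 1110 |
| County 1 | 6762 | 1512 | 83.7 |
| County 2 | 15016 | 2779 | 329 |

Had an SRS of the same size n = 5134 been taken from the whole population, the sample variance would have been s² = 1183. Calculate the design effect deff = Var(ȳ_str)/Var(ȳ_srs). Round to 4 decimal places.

Var(ȳ_str) = Σ Wₕ²(1−fₕ)sₕ²/nₕ with Wₕ = Nₕ/37433:
  County 4: (15655/37433)²·(1−843/15655)·1110/843 = 0.21789783
  County 1: (6762/37433)²·(1−1512/6762)·83.7/1512 = 0.0014024871
  County 2: (15016/37433)²·(1−2779/15016)·329/2779 = 0.015524846
  → Var(ȳ_str) = 0.23482516.
Var(ȳ_srs) = (1 − 5134/37433)·1183/5134 = 0.19882149.
deff = 0.23482516 / 0.19882149 = 1.1811.

1.1811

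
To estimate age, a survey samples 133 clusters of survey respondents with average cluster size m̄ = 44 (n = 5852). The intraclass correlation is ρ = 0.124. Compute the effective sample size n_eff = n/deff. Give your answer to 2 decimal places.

924.19

deff = 1 + (44 − 1)·0.124 = 1 + 5.332 = 6.332.
n_eff = 5852 / 6.332 = 924.19.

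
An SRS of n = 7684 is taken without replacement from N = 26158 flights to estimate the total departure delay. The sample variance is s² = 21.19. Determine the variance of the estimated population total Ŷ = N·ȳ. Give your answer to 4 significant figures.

Var(Ŷ) = N²·Var(ȳ) = N²·(1 − n/N)·s²/n.
f = 7684/26158 = 0.29375335; Var(ȳ) = 0.70624665·21.19/7684 = 0.0019476011.
Var(Ŷ) = 26158² · 0.0019476011 = 1.3326285 × 10^6.

1.333 × 10^6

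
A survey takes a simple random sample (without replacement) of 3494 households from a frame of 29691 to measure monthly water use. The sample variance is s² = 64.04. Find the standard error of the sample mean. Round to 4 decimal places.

0.1272

Under SRS without replacement, Var(ȳ) = (1 − f)·s²/n with f = n/N = 3494/29691 = 0.11767876.
Var(ȳ) = (1 − 0.11767876)·64.04/3494 = 0.88232124·0.018328563 = 0.016171681.
SE(ȳ) = √(0.016171681) = 0.1272.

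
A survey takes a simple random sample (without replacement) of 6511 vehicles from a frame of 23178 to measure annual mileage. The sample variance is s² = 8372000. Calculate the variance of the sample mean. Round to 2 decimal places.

Under SRS without replacement, Var(ȳ) = (1 − f)·s²/n with f = n/N = 6511/23178 = 0.28091293.
Var(ȳ) = (1 − 0.28091293)·8372000/6511 = 0.71908707·1285.824 = 924.6194.

924.62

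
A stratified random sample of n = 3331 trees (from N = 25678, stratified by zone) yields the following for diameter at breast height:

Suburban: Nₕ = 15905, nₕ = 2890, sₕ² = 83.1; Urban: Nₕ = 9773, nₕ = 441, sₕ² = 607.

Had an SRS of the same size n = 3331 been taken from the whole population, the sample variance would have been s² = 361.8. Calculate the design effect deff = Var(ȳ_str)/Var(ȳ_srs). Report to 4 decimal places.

Var(ȳ_str) = Σ Wₕ²(1−fₕ)sₕ²/nₕ with Wₕ = Nₕ/25678:
  Suburban: (15905/25678)²·(1−2890/15905)·83.1/2890 = 0.0090273158
  Urban: (9773/25678)²·(1−441/9773)·607/441 = 0.19038395
  → Var(ȳ_str) = 0.19941127.
Var(ȳ_srs) = (1 − 3331/25678)·361.8/3331 = 0.094526149.
deff = 0.19941127 / 0.094526149 = 2.1096.

2.1096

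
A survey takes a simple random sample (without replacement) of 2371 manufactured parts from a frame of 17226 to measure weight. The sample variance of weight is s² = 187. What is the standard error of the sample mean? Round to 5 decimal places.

0.26079

Under SRS without replacement, Var(ȳ) = (1 − f)·s²/n with f = n/N = 2371/17226 = 0.13764078.
Var(ȳ) = (1 − 0.13764078)·187/2371 = 0.86235922·0.078869675 = 0.068013992.
SE(ȳ) = √(0.068013992) = 0.26079.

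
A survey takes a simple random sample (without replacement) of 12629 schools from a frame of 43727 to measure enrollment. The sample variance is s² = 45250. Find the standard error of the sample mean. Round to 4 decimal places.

1.5963

Under SRS without replacement, Var(ȳ) = (1 − f)·s²/n with f = n/N = 12629/43727 = 0.28881469.
Var(ȳ) = (1 − 0.28881469)·45250/12629 = 0.71118531·3.5830232 = 2.5481935.
SE(ȳ) = √(2.5481935) = 1.5963.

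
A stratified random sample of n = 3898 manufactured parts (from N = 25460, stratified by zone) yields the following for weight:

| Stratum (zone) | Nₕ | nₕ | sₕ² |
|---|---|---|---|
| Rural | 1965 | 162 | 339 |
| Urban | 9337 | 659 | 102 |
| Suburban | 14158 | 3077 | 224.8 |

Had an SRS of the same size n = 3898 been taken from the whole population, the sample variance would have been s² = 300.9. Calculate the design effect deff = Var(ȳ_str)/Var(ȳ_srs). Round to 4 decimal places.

0.7414

Var(ȳ_str) = Σ Wₕ²(1−fₕ)sₕ²/nₕ with Wₕ = Nₕ/25460:
  Rural: (1965/25460)²·(1−162/1965)·339/162 = 0.01143737
  Urban: (9337/25460)²·(1−659/9337)·102/659 = 0.019347505
  Suburban: (14158/25460)²·(1−3077/14158)·224.8/3077 = 0.017682061
  → Var(ȳ_str) = 0.048466936.
Var(ȳ_srs) = (1 − 3898/25460)·300.9/3898 = 0.065374894.
deff = 0.048466936 / 0.065374894 = 0.7414.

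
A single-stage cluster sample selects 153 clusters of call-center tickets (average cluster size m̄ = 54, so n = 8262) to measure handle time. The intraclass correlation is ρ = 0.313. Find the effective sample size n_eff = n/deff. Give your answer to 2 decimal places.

deff = 1 + (54 − 1)·0.313 = 1 + 16.589 = 17.589.
n_eff = 8262 / 17.589 = 469.73.

469.73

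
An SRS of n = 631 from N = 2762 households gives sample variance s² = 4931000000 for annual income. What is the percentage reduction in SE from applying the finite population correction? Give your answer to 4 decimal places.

f = n/N = 631/2762 = 0.22845764.
SE_no-fpc = √(s²/n) = 2795.457; SE_fpc = √((1−f)s²/n) = 2455.4591.
Ratio = √(1−f) = 0.87837484. Reduction = 100·(1 − 0.87837484) = 12.1625%.

12.1625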